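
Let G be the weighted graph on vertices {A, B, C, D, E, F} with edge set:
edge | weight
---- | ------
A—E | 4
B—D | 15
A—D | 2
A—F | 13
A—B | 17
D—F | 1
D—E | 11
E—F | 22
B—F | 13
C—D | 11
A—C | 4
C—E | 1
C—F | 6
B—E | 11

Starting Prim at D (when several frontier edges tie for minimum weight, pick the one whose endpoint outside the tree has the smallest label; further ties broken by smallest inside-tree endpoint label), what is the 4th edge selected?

Prim's algorithm from D:
Step 1: frontier [D—F 1, A—D 2, C—D 11, D—E 11, B—D 15] → take D—F (1); add F.
Step 2: frontier [A—D 2, C—D 11, D—E 11, B—D 15, C—F 6, A—F 13, B—F 13, E—F 22] → take A—D (2); add A.
Step 3: frontier [A—C 4, A—E 4, A—B 17, C—D 11, D—E 11, B—D 15, C—F 6, B—F 13, E—F 22] → take A—C (4); add C.
Step 4: frontier [A—E 4, A—B 17, C—E 1, D—E 11, B—D 15, B—F 13, E—F 22] → take C—E (1); add E.
Step 5: frontier [A—B 17, B—D 15, B—E 11, B—F 13] → take B—E (11); add B.
The 4th edge added is C—E.

C-E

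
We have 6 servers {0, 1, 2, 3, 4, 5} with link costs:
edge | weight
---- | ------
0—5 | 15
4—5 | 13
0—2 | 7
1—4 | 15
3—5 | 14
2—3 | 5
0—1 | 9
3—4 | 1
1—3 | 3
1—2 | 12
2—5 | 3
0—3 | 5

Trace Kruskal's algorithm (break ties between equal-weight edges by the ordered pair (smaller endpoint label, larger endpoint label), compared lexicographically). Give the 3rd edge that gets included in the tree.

Sort edges by weight, then run Kruskal:
3—4 (1): add — endpoints in different components.
1—3 (3): add — endpoints in different components.
2—5 (3): add — endpoints in different components.
0—3 (5): add — endpoints in different components.
2—3 (5): add — endpoints in different components.
The 3rd edge added is 2—5.

2-5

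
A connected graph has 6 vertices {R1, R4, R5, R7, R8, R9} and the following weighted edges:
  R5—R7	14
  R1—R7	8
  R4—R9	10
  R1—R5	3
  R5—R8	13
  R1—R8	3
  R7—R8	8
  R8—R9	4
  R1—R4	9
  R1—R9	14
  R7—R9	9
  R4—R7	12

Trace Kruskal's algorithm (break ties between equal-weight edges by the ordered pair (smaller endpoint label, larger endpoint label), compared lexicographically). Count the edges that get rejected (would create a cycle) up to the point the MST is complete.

Kruskal: consider edges lightest-first.
R1—R5 (3): add. Components now {R4} {R8} {R9} {R1,R5} {R7}
R1—R8 (3): add. Components now {R4} {R1,R5,R8} {R9} {R7}
R8—R9 (4): add. Components now {R4} {R1,R5,R8,R9} {R7}
R1—R7 (8): add. Components now {R4} {R1,R5,R7,R8,R9}
R7—R8 (8): skip — R8 and R7 already connected.
R1—R4 (9): add. Components now {R1,R4,R5,R7,R8,R9}
Edges rejected before the tree was complete: 1.

1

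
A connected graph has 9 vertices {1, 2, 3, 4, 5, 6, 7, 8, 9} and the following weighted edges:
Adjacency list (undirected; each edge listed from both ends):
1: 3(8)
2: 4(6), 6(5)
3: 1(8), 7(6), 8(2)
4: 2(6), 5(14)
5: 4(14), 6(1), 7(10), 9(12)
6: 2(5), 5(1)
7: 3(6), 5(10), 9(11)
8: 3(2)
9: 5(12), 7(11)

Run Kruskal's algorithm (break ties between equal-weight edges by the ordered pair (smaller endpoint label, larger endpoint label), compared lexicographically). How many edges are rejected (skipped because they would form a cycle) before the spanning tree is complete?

0

Kruskal's algorithm — process edges by increasing weight (ties by edge label):
5—6 (1): add — endpoints in different components.
3—8 (2): add — endpoints in different components.
2—6 (5): add — endpoints in different components.
2—4 (6): add — endpoints in different components.
3—7 (6): add — endpoints in different components.
1—3 (8): add — endpoints in different components.
5—7 (10): add — endpoints in different components.
7—9 (11): add — endpoints in different components.
Edges rejected before the tree was complete: 0.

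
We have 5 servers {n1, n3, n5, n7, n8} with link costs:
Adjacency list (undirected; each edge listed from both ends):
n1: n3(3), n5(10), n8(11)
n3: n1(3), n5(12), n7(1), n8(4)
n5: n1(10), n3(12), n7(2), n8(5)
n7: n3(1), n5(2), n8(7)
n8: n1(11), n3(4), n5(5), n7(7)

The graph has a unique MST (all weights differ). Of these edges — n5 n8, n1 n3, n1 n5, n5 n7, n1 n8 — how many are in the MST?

Kruskal's algorithm — process edges by increasing weight (ties by edge label):
n3 n7 (1): add. Components now {n3,n7} {n1} {n5} {n8}
n5 n7 (2): add. Components now {n3,n5,n7} {n1} {n8}
n1 n3 (3): add. Components now {n1,n3,n5,n7} {n8}
n3 n8 (4): add. Components now {n1,n3,n5,n7,n8}
MST edge set: {n3 n7, n5 n7, n1 n3, n3 n8}.
Of the listed edges, {n1 n3, n5 n7} are in the MST → 2.

2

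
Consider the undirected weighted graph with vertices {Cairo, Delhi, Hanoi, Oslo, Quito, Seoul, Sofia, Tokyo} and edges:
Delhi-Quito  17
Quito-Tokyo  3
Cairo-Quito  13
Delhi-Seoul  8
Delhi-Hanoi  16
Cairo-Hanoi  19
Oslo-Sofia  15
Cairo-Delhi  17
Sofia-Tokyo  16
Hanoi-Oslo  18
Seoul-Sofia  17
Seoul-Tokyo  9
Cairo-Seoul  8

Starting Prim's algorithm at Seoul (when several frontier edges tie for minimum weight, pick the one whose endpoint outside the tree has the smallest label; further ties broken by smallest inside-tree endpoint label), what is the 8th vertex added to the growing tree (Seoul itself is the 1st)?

Prim's algorithm from Seoul:
Step 1: frontier [Cairo-Seoul 8, Delhi-Seoul 8, Seoul-Tokyo 9, Seoul-Sofia 17] → take Cairo-Seoul (8); add Cairo.
Step 2: frontier [Cairo-Quito 13, Cairo-Delhi 17, Cairo-Hanoi 19, Delhi-Seoul 8, Seoul-Tokyo 9, Seoul-Sofia 17] → take Delhi-Seoul (8); add Delhi.
Step 3: frontier [Cairo-Quito 13, Cairo-Hanoi 19, Delhi-Hanoi 16, Delhi-Quito 17, Seoul-Tokyo 9, Seoul-Sofia 17] → take Seoul-Tokyo (9); add Tokyo.
Step 4: frontier [Cairo-Quito 13, Cairo-Hanoi 19, Delhi-Hanoi 16, Delhi-Quito 17, Seoul-Sofia 17, Quito-Tokyo 3, Sofia-Tokyo 16] → take Quito-Tokyo (3); add Quito.
Step 5: frontier [Cairo-Hanoi 19, Delhi-Hanoi 16, Seoul-Sofia 17, Sofia-Tokyo 16] → take Delhi-Hanoi (16); add Hanoi.
Step 6: frontier [Hanoi-Oslo 18, Seoul-Sofia 17, Sofia-Tokyo 16] → take Sofia-Tokyo (16); add Sofia.
Step 7: frontier [Hanoi-Oslo 18, Oslo-Sofia 15] → take Oslo-Sofia (15); add Oslo.
Vertex order: Seoul, Cairo, Delhi, Tokyo, Quito, Hanoi, Sofia, Oslo. The 8th vertex is Oslo.

Oslo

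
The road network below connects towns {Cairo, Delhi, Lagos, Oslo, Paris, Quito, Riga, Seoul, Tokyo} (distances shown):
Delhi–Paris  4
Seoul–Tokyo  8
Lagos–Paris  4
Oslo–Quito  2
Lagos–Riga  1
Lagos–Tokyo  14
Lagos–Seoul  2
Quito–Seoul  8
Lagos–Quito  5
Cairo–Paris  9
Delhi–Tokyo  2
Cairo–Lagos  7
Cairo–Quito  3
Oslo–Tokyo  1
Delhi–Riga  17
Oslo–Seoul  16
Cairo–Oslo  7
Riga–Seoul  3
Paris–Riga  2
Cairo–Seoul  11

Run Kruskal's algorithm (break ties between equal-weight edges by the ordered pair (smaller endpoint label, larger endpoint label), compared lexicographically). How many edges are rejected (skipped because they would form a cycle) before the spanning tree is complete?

1

Sort edges by weight, then run Kruskal:
Lagos–Riga (1): add — endpoints in different components.
Oslo–Tokyo (1): add — endpoints in different components.
Delhi–Tokyo (2): add — endpoints in different components.
Lagos–Seoul (2): add — endpoints in different components.
Oslo–Quito (2): add — endpoints in different components.
Paris–Riga (2): add — endpoints in different components.
Cairo–Quito (3): add — endpoints in different components.
Riga–Seoul (3): skip — Riga and Seoul already connected.
Delhi–Paris (4): add — endpoints in different components.
Edges rejected before the tree was complete: 1.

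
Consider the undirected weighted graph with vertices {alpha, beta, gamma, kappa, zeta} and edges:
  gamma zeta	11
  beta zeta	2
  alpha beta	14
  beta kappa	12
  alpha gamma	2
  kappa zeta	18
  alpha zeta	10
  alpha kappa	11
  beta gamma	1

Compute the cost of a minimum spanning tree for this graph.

Kruskal's algorithm — process edges by increasing weight (ties by edge label):
beta gamma (1): add — endpoints in different components.
alpha gamma (2): add — endpoints in different components.
beta zeta (2): add — endpoints in different components.
alpha zeta (10): skip — alpha and zeta already connected.
alpha kappa (11): add — endpoints in different components.
MST edges: beta gamma, alpha gamma, beta zeta, alpha kappa; total weight 1+2+2+11 = 16.

16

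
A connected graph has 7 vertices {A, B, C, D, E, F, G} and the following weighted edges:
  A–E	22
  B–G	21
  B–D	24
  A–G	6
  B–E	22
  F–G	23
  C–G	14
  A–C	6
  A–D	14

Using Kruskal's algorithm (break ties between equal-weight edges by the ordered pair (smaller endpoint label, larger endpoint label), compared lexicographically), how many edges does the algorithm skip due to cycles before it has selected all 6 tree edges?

2

Kruskal's algorithm — process edges by increasing weight (ties by edge label):
A–C (6): add. Components now {A,C} {B} {D} {E} {F} {G}
A–G (6): add. Components now {A,C,G} {B} {D} {E} {F}
A–D (14): add. Components now {A,C,D,G} {B} {E} {F}
C–G (14): skip — C and G already connected.
B–G (21): add. Components now {A,B,C,D,G} {E} {F}
A–E (22): add. Components now {A,B,C,D,E,G} {F}
B–E (22): skip — B and E already connected.
F–G (23): add. Components now {A,B,C,D,E,F,G}
Edges rejected before the tree was complete: 2.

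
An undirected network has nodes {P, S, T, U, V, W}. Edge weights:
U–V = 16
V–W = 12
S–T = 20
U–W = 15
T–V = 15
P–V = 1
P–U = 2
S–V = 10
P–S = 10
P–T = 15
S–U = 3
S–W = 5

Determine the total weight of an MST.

Sort edges by weight, then run Kruskal:
P–V (1): add — endpoints in different components.
P–U (2): add — endpoints in different components.
S–U (3): add — endpoints in different components.
S–W (5): add — endpoints in different components.
P–S (10): skip — S and P already connected.
S–V (10): skip — S and V already connected.
V–W (12): skip — W and V already connected.
P–T (15): add — endpoints in different components.
MST edges: P–V, P–U, S–U, S–W, P–T; total weight 1+2+3+5+15 = 26.

26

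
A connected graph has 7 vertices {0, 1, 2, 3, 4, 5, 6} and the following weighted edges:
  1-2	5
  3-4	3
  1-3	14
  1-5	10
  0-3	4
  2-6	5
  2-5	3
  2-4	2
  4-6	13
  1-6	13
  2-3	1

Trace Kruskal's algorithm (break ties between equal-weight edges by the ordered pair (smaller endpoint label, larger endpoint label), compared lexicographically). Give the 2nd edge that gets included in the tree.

2-4

Kruskal: consider edges lightest-first.
2-3 (1): add — endpoints in different components.
2-4 (2): add — endpoints in different components.
2-5 (3): add — endpoints in different components.
3-4 (3): skip — 3 and 4 already connected.
0-3 (4): add — endpoints in different components.
1-2 (5): add — endpoints in different components.
2-6 (5): add — endpoints in different components.
The 2nd edge added is 2-4.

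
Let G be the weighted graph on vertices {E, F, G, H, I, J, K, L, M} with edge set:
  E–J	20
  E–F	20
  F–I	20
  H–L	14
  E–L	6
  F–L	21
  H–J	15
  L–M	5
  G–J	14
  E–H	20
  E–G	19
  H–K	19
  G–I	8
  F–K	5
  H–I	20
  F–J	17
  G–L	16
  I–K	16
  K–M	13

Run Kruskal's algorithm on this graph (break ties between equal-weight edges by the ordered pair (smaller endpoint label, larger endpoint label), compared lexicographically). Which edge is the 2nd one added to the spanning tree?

Kruskal: consider edges lightest-first.
F–K (5): add — endpoints in different components.
L–M (5): add — endpoints in different components.
E–L (6): add — endpoints in different components.
G–I (8): add — endpoints in different components.
K–M (13): add — endpoints in different components.
G–J (14): add — endpoints in different components.
H–L (14): add — endpoints in different components.
H–J (15): add — endpoints in different components.
The 2nd edge added is L–M.

L-M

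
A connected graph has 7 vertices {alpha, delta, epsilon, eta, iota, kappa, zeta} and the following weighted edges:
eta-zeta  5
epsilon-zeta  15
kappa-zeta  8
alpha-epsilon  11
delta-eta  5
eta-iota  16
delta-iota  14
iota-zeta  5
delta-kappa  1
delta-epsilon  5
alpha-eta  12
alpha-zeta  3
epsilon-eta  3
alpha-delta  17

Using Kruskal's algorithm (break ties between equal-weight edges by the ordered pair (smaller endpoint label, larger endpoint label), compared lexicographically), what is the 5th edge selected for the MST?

eta-zeta

Kruskal: consider edges lightest-first.
delta-kappa (1): add. Components now {eta} {iota} {delta,kappa} {epsilon} {zeta} {alpha}
alpha-zeta (3): add. Components now {eta} {iota} {delta,kappa} {epsilon} {alpha,zeta}
epsilon-eta (3): add. Components now {epsilon,eta} {iota} {delta,kappa} {alpha,zeta}
delta-epsilon (5): add. Components now {delta,epsilon,eta,kappa} {iota} {alpha,zeta}
delta-eta (5): skip — eta and delta already connected.
eta-zeta (5): add. Components now {alpha,delta,epsilon,eta,kappa,zeta} {iota}
iota-zeta (5): add. Components now {alpha,delta,epsilon,eta,iota,kappa,zeta}
The 5th edge added is eta-zeta.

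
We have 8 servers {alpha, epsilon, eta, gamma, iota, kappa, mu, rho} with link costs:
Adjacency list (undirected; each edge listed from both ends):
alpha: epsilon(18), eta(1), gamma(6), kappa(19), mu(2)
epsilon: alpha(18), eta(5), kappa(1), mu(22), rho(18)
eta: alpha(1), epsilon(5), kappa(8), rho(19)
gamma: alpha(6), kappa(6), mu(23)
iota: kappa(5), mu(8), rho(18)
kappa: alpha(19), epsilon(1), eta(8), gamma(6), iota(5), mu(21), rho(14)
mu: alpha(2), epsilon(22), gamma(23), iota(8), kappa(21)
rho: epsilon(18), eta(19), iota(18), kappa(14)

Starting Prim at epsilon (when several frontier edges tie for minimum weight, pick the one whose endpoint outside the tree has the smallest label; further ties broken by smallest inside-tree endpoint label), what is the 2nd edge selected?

epsilon-eta

Grow the tree from epsilon using Prim:
Step 1: cheapest edge leaving the tree is epsilon kappa (1); add kappa.
Step 2: cheapest edge leaving the tree is epsilon eta (5); add eta.
Step 3: cheapest edge leaving the tree is alpha eta (1); add alpha.
Step 4: cheapest edge leaving the tree is alpha mu (2); add mu.
Step 5: cheapest edge leaving the tree is iota kappa (5); add iota.
Step 6: cheapest edge leaving the tree is alpha gamma (6); add gamma.
Step 7: cheapest edge leaving the tree is kappa rho (14); add rho.
The 2nd edge added is epsilon eta.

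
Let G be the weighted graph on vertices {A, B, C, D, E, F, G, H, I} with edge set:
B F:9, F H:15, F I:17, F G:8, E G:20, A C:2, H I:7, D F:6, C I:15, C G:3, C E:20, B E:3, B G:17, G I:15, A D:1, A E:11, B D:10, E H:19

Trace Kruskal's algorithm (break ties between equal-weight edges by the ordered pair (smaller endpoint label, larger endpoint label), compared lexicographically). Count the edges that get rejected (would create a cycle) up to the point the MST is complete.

Kruskal's algorithm — process edges by increasing weight (ties by edge label):
A D (1): add — endpoints in different components.
A C (2): add — endpoints in different components.
B E (3): add — endpoints in different components.
C G (3): add — endpoints in different components.
D F (6): add — endpoints in different components.
H I (7): add — endpoints in different components.
F G (8): skip — F and G already connected.
B F (9): add — endpoints in different components.
B D (10): skip — B and D already connected.
A E (11): skip — A and E already connected.
C I (15): add — endpoints in different components.
Edges rejected before the tree was complete: 3.

3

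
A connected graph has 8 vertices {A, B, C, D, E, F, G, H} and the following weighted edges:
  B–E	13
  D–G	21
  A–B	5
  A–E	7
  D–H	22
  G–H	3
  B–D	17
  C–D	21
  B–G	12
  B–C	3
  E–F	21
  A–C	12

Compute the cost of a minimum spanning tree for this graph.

68

Kruskal: consider edges lightest-first.
B–C (3): add — endpoints in different components.
G–H (3): add — endpoints in different components.
A–B (5): add — endpoints in different components.
A–E (7): add — endpoints in different components.
A–C (12): skip — A and C already connected.
B–G (12): add — endpoints in different components.
B–E (13): skip — B and E already connected.
B–D (17): add — endpoints in different components.
C–D (21): skip — C and D already connected.
D–G (21): skip — D and G already connected.
E–F (21): add — endpoints in different components.
MST edges: B–C, G–H, A–B, A–E, B–G, B–D, E–F; total weight 3+3+5+7+12+17+21 = 68.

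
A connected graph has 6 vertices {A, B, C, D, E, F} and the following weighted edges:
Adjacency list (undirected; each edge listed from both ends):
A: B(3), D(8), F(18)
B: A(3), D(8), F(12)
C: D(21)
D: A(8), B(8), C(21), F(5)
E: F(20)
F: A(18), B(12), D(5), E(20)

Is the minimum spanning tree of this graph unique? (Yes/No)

Sort edges by weight, then run Kruskal:
A B (3): add. Components now {A,B} {C} {D} {E} {F}
D F (5): add. Components now {A,B} {C} {D,F} {E}
A D (8): add. Components now {A,B,D,F} {C} {E}
B D (8): skip — B and D already connected.
B F (12): skip — B and F already connected.
A F (18): skip — A and F already connected.
E F (20): add. Components now {A,B,D,E,F} {C}
C D (21): add. Components now {A,B,C,D,E,F}
Non-tree edge B D has weight 8, equal to the heaviest edge on its tree cycle — swapping gives another MST of the same weight. Not unique.

No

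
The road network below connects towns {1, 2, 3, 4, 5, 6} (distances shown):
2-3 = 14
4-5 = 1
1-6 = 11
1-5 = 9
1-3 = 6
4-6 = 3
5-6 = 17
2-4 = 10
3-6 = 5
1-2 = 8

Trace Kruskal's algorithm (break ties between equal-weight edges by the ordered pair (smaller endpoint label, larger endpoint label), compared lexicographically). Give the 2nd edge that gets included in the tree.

Kruskal's algorithm — process edges by increasing weight (ties by edge label):
4-5 (1): add — endpoints in different components.
4-6 (3): add — endpoints in different components.
3-6 (5): add — endpoints in different components.
1-3 (6): add — endpoints in different components.
1-2 (8): add — endpoints in different components.
The 2nd edge added is 4-6.

4-6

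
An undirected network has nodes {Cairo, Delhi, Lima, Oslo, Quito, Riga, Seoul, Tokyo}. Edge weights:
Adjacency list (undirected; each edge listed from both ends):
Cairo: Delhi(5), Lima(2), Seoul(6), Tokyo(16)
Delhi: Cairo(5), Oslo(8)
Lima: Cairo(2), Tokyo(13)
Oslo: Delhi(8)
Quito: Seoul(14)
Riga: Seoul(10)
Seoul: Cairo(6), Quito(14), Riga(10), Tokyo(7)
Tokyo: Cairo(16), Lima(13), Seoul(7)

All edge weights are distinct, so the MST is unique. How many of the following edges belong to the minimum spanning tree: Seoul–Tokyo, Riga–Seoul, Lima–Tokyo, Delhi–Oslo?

3

Sort edges by weight, then run Kruskal:
Cairo–Lima (2): add — endpoints in different components.
Cairo–Delhi (5): add — endpoints in different components.
Cairo–Seoul (6): add — endpoints in different components.
Seoul–Tokyo (7): add — endpoints in different components.
Delhi–Oslo (8): add — endpoints in different components.
Riga–Seoul (10): add — endpoints in different components.
Lima–Tokyo (13): skip — Lima and Tokyo already connected.
Quito–Seoul (14): add — endpoints in different components.
MST edge set: {Cairo–Lima, Cairo–Delhi, Cairo–Seoul, Seoul–Tokyo, Delhi–Oslo, Riga–Seoul, Quito–Seoul}.
Of the listed edges, {Seoul–Tokyo, Riga–Seoul, Delhi–Oslo} are in the MST → 3.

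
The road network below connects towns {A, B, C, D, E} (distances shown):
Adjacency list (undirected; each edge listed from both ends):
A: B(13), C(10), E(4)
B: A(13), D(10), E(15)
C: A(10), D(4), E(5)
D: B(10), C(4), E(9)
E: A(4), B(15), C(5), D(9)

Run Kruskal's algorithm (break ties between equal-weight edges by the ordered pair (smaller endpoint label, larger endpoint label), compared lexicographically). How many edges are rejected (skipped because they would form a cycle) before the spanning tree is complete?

2

Kruskal's algorithm — process edges by increasing weight (ties by edge label):
A—E (4): add. Components now {A,E} {B} {C} {D}
C—D (4): add. Components now {A,E} {B} {C,D}
C—E (5): add. Components now {A,C,D,E} {B}
D—E (9): skip — D and E already connected.
A—C (10): skip — A and C already connected.
B—D (10): add. Components now {A,B,C,D,E}
Edges rejected before the tree was complete: 2.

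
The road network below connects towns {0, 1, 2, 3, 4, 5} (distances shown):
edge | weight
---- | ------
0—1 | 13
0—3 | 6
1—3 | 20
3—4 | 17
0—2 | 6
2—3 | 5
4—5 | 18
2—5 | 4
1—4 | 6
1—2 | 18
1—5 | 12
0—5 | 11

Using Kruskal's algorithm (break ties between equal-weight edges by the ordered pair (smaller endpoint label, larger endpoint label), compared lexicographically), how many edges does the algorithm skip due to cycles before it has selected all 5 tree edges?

2

Kruskal's algorithm — process edges by increasing weight (ties by edge label):
2—5 (4): add. Components now {0} {1} {2,5} {3} {4}
2—3 (5): add. Components now {0} {1} {2,3,5} {4}
0—2 (6): add. Components now {0,2,3,5} {1} {4}
0—3 (6): skip — 0 and 3 already connected.
1—4 (6): add. Components now {0,2,3,5} {1,4}
0—5 (11): skip — 0 and 5 already connected.
1—5 (12): add. Components now {0,1,2,3,4,5}
Edges rejected before the tree was complete: 2.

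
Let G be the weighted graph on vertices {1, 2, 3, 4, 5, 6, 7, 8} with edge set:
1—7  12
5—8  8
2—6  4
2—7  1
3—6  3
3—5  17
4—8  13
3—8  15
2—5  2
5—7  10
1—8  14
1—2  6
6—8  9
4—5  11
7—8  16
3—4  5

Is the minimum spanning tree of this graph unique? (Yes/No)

Yes

Kruskal: consider edges lightest-first.
2—7 (1): add — endpoints in different components.
2—5 (2): add — endpoints in different components.
3—6 (3): add — endpoints in different components.
2—6 (4): add — endpoints in different components.
3—4 (5): add — endpoints in different components.
1—2 (6): add — endpoints in different components.
5—8 (8): add — endpoints in different components.
Every non-tree edge has weight strictly greater than the heaviest edge on the tree path between its endpoints, so the MST is unique.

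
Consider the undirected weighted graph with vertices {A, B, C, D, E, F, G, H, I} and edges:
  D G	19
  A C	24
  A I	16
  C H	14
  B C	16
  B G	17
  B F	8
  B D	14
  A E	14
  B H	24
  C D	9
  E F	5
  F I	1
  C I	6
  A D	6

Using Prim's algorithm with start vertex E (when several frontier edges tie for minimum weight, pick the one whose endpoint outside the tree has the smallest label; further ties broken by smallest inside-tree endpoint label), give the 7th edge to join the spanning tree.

Prim, starting at E.
Step 1: cheapest edge leaving the tree is E F (5); add F.
Step 2: cheapest edge leaving the tree is F I (1); add I.
Step 3: cheapest edge leaving the tree is C I (6); add C.
Step 4: cheapest edge leaving the tree is B F (8); add B.
Step 5: cheapest edge leaving the tree is C D (9); add D.
Step 6: cheapest edge leaving the tree is A D (6); add A.
Step 7: cheapest edge leaving the tree is C H (14); add H.
Step 8: cheapest edge leaving the tree is B G (17); add G.
The 7th edge added is C H.

C-H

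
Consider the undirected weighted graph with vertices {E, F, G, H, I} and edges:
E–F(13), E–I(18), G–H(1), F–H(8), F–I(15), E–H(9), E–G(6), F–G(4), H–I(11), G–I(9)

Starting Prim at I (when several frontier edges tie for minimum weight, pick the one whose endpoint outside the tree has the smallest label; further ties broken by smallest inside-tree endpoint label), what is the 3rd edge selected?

F-G

Grow the tree from I using Prim:
Step 1: cheapest edge leaving the tree is G–I (9); add G.
Step 2: cheapest edge leaving the tree is G–H (1); add H.
Step 3: cheapest edge leaving the tree is F–G (4); add F.
Step 4: cheapest edge leaving the tree is E–G (6); add E.
The 3rd edge added is F–G.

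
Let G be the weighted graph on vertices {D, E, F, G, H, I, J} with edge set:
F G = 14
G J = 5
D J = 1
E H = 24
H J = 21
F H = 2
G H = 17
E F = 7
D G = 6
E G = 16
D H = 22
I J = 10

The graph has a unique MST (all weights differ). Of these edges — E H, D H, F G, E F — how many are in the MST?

Kruskal: consider edges lightest-first.
D J (1): add — endpoints in different components.
F H (2): add — endpoints in different components.
G J (5): add — endpoints in different components.
D G (6): skip — D and G already connected.
E F (7): add — endpoints in different components.
I J (10): add — endpoints in different components.
F G (14): add — endpoints in different components.
MST edge set: {D J, F H, G J, E F, I J, F G}.
Of the listed edges, {F G, E F} are in the MST → 2.

2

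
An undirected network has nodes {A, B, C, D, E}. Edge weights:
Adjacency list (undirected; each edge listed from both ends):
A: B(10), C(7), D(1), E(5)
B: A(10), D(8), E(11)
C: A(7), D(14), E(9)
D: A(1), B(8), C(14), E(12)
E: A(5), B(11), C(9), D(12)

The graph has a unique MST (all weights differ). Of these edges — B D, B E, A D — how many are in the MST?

2

Kruskal: consider edges lightest-first.
A D (1): add. Components now {A,D} {B} {C} {E}
A E (5): add. Components now {A,D,E} {B} {C}
A C (7): add. Components now {A,C,D,E} {B}
B D (8): add. Components now {A,B,C,D,E}
MST edge set: {A D, A E, A C, B D}.
Of the listed edges, {B D, A D} are in the MST → 2.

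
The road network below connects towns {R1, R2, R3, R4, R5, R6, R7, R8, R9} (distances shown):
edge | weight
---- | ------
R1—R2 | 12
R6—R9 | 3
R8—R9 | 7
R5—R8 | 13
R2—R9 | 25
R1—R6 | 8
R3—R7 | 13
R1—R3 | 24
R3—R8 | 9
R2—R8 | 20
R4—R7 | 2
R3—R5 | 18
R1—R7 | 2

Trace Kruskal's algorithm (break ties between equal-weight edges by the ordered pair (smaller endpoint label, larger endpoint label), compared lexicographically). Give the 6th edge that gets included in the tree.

R3-R8

Sort edges by weight, then run Kruskal:
R1—R7 (2): add — endpoints in different components.
R4—R7 (2): add — endpoints in different components.
R6—R9 (3): add — endpoints in different components.
R8—R9 (7): add — endpoints in different components.
R1—R6 (8): add — endpoints in different components.
R3—R8 (9): add — endpoints in different components.
R1—R2 (12): add — endpoints in different components.
R3—R7 (13): skip — R3 and R7 already connected.
R5—R8 (13): add — endpoints in different components.
The 6th edge added is R3—R8.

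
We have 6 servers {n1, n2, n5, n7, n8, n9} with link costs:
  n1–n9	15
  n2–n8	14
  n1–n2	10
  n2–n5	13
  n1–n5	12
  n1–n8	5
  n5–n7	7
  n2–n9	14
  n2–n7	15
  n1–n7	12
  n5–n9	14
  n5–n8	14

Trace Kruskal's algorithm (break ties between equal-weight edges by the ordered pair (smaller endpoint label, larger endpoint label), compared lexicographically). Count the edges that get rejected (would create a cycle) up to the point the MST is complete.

3

Kruskal's algorithm — process edges by increasing weight (ties by edge label):
n1–n8 (5): add. Components now {n5} {n1,n8} {n7} {n9} {n2}
n5–n7 (7): add. Components now {n5,n7} {n1,n8} {n9} {n2}
n1–n2 (10): add. Components now {n5,n7} {n1,n2,n8} {n9}
n1–n5 (12): add. Components now {n1,n2,n5,n7,n8} {n9}
n1–n7 (12): skip — n1 and n7 already connected.
n2–n5 (13): skip — n5 and n2 already connected.
n2–n8 (14): skip — n8 and n2 already connected.
n2–n9 (14): add. Components now {n1,n2,n5,n7,n8,n9}
Edges rejected before the tree was complete: 3.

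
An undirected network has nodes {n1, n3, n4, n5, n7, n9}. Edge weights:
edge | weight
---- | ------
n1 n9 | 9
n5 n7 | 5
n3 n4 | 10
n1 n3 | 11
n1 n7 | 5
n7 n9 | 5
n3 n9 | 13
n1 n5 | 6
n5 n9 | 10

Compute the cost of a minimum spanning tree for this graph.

36

Prim, starting at n5.
Step 1: frontier [n5 n7 5, n1 n5 6, n5 n9 10] → take n5 n7 (5); add n7.
Step 2: frontier [n1 n5 6, n5 n9 10, n1 n7 5, n7 n9 5] → take n1 n7 (5); add n1.
Step 3: frontier [n1 n9 9, n1 n3 11, n5 n9 10, n7 n9 5] → take n7 n9 (5); add n9.
Step 4: frontier [n1 n3 11, n3 n9 13] → take n1 n3 (11); add n3.
Step 5: frontier [n3 n4 10] → take n3 n4 (10); add n4.
MST edges: n5 n7, n1 n7, n7 n9, n1 n3, n3 n4; total weight 5+5+5+11+10 = 36.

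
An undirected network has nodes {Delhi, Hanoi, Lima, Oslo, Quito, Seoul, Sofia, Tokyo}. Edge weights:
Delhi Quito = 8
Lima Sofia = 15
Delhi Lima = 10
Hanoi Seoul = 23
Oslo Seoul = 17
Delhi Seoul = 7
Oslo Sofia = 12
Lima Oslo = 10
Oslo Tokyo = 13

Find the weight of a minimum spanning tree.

Grow the tree from Delhi using Prim:
Step 1: frontier [Delhi Seoul 7, Delhi Quito 8, Delhi Lima 10] → take Delhi Seoul (7); add Seoul.
Step 2: frontier [Delhi Quito 8, Delhi Lima 10, Oslo Seoul 17, Hanoi Seoul 23] → take Delhi Quito (8); add Quito.
Step 3: frontier [Delhi Lima 10, Oslo Seoul 17, Hanoi Seoul 23] → take Delhi Lima (10); add Lima.
Step 4: frontier [Lima Oslo 10, Lima Sofia 15, Oslo Seoul 17, Hanoi Seoul 23] → take Lima Oslo (10); add Oslo.
Step 5: frontier [Lima Sofia 15, Oslo Sofia 12, Oslo Tokyo 13, Hanoi Seoul 23] → take Oslo Sofia (12); add Sofia.
Step 6: frontier [Oslo Tokyo 13, Hanoi Seoul 23] → take Oslo Tokyo (13); add Tokyo.
Step 7: frontier [Hanoi Seoul 23] → take Hanoi Seoul (23); add Hanoi.
MST edges: Delhi Seoul, Delhi Quito, Delhi Lima, Lima Oslo, Oslo Sofia, Oslo Tokyo, Hanoi Seoul; total weight 7+8+10+10+12+13+23 = 83.

83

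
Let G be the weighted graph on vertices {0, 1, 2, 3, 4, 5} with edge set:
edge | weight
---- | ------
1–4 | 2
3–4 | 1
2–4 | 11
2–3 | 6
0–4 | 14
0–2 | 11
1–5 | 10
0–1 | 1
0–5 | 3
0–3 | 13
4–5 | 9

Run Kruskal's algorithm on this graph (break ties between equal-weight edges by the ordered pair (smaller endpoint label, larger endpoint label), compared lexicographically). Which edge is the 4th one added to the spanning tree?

Kruskal's algorithm — process edges by increasing weight (ties by edge label):
0–1 (1): add. Components now {0,1} {2} {3} {4} {5}
3–4 (1): add. Components now {0,1} {2} {3,4} {5}
1–4 (2): add. Components now {0,1,3,4} {2} {5}
0–5 (3): add. Components now {0,1,3,4,5} {2}
2–3 (6): add. Components now {0,1,2,3,4,5}
The 4th edge added is 0–5.

0-5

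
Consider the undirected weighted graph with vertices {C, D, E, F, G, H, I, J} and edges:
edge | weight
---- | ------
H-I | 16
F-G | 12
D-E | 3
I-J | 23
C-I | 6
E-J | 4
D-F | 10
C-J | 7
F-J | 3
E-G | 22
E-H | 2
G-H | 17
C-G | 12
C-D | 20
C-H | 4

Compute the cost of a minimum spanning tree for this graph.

Kruskal: consider edges lightest-first.
E-H (2): add — endpoints in different components.
D-E (3): add — endpoints in different components.
F-J (3): add — endpoints in different components.
C-H (4): add — endpoints in different components.
E-J (4): add — endpoints in different components.
C-I (6): add — endpoints in different components.
C-J (7): skip — C and J already connected.
D-F (10): skip — D and F already connected.
C-G (12): add — endpoints in different components.
MST edges: E-H, D-E, F-J, C-H, E-J, C-I, C-G; total weight 2+3+3+4+4+6+12 = 34.

34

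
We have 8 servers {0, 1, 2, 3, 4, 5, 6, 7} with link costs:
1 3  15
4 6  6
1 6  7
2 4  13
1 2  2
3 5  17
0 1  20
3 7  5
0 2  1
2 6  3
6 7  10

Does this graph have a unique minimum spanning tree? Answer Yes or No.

Yes

Sort edges by weight, then run Kruskal:
0 2 (1): add — endpoints in different components.
1 2 (2): add — endpoints in different components.
2 6 (3): add — endpoints in different components.
3 7 (5): add — endpoints in different components.
4 6 (6): add — endpoints in different components.
1 6 (7): skip — 1 and 6 already connected.
6 7 (10): add — endpoints in different components.
2 4 (13): skip — 2 and 4 already connected.
1 3 (15): skip — 1 and 3 already connected.
3 5 (17): add — endpoints in different components.
Every non-tree edge has weight strictly greater than the heaviest edge on the tree path between its endpoints, so the MST is unique.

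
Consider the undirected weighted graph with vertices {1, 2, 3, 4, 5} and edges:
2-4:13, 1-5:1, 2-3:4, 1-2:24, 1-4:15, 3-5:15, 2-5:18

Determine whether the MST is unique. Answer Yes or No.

No

Kruskal: consider edges lightest-first.
1-5 (1): add. Components now {1,5} {2} {3} {4}
2-3 (4): add. Components now {1,5} {2,3} {4}
2-4 (13): add. Components now {1,5} {2,3,4}
1-4 (15): add. Components now {1,2,3,4,5}
Non-tree edge 3-5 has weight 15, equal to the heaviest edge on its tree cycle — swapping gives another MST of the same weight. Not unique.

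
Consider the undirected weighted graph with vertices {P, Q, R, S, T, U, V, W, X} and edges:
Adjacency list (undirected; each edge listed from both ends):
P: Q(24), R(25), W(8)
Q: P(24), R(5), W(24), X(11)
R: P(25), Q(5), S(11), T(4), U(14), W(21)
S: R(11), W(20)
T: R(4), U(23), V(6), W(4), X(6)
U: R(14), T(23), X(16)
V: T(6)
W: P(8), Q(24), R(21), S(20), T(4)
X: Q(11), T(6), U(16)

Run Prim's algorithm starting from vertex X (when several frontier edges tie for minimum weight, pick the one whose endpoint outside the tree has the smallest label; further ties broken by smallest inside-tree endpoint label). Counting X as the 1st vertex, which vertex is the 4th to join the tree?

Prim's algorithm from X:
Step 1: cheapest edge leaving the tree is T X (6); add T.
Step 2: cheapest edge leaving the tree is R T (4); add R.
Step 3: cheapest edge leaving the tree is T W (4); add W.
Step 4: cheapest edge leaving the tree is Q R (5); add Q.
Step 5: cheapest edge leaving the tree is T V (6); add V.
Step 6: cheapest edge leaving the tree is P W (8); add P.
Step 7: cheapest edge leaving the tree is R S (11); add S.
Step 8: cheapest edge leaving the tree is R U (14); add U.
Vertex order: X, T, R, W, Q, V, P, S, U. The 4th vertex is W.

W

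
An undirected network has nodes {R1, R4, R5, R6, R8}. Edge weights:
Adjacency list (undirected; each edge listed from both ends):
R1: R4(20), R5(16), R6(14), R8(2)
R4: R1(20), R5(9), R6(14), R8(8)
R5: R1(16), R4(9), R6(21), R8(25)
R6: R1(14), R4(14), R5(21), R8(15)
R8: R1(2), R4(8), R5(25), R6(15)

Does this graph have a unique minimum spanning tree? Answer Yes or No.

Kruskal's algorithm — process edges by increasing weight (ties by edge label):
R1—R8 (2): add — endpoints in different components.
R4—R8 (8): add — endpoints in different components.
R4—R5 (9): add — endpoints in different components.
R1—R6 (14): add — endpoints in different components.
Non-tree edge R4—R6 has weight 14, equal to the heaviest edge on its tree cycle — swapping gives another MST of the same weight. Not unique.

No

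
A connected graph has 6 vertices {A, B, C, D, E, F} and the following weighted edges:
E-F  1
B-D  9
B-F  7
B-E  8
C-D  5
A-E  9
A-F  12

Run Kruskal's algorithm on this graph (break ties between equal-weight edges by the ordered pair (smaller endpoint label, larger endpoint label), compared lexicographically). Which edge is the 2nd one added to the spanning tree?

C-D

Kruskal: consider edges lightest-first.
E-F (1): add. Components now {A} {B} {C} {D} {E,F}
C-D (5): add. Components now {A} {B} {C,D} {E,F}
B-F (7): add. Components now {A} {B,E,F} {C,D}
B-E (8): skip — B and E already connected.
A-E (9): add. Components now {A,B,E,F} {C,D}
B-D (9): add. Components now {A,B,C,D,E,F}
The 2nd edge added is C-D.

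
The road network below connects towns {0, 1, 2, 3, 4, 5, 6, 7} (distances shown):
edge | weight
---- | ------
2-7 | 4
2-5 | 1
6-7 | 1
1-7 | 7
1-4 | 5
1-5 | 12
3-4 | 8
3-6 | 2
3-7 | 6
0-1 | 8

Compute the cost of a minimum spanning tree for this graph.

Grow the tree from 6 using Prim:
Step 1: cheapest edge leaving the tree is 6-7 (1); add 7.
Step 2: cheapest edge leaving the tree is 3-6 (2); add 3.
Step 3: cheapest edge leaving the tree is 2-7 (4); add 2.
Step 4: cheapest edge leaving the tree is 2-5 (1); add 5.
Step 5: cheapest edge leaving the tree is 1-7 (7); add 1.
Step 6: cheapest edge leaving the tree is 1-4 (5); add 4.
Step 7: cheapest edge leaving the tree is 0-1 (8); add 0.
MST edges: 6-7, 3-6, 2-7, 2-5, 1-7, 1-4, 0-1; total weight 1+2+4+1+7+5+8 = 28.

28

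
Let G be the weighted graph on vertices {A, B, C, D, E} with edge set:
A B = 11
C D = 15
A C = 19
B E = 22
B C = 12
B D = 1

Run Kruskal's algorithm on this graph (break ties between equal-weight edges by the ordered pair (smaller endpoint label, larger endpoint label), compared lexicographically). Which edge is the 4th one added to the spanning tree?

B-E

Sort edges by weight, then run Kruskal:
B D (1): add. Components now {A} {B,D} {C} {E}
A B (11): add. Components now {A,B,D} {C} {E}
B C (12): add. Components now {A,B,C,D} {E}
C D (15): skip — C and D already connected.
A C (19): skip — A and C already connected.
B E (22): add. Components now {A,B,C,D,E}
The 4th edge added is B E.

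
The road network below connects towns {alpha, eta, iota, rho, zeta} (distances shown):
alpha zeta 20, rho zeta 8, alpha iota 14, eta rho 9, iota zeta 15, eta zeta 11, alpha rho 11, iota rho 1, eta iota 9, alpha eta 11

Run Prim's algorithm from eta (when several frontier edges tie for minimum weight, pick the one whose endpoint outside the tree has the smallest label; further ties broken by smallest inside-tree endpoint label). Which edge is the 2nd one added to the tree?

Prim's algorithm from eta:
Step 1: cheapest edge leaving the tree is eta iota (9); add iota.
Step 2: cheapest edge leaving the tree is iota rho (1); add rho.
Step 3: cheapest edge leaving the tree is rho zeta (8); add zeta.
Step 4: cheapest edge leaving the tree is alpha eta (11); add alpha.
The 2nd edge added is iota rho.

iota-rho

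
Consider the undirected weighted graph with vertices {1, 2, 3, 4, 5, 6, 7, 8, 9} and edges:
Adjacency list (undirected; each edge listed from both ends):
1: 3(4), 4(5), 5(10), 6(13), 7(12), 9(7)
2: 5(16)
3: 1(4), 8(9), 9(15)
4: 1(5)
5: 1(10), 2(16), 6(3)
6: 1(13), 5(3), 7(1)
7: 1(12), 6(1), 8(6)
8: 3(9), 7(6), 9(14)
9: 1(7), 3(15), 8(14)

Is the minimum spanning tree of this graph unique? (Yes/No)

Yes

Kruskal: consider edges lightest-first.
6 7 (1): add — endpoints in different components.
5 6 (3): add — endpoints in different components.
1 3 (4): add — endpoints in different components.
1 4 (5): add — endpoints in different components.
7 8 (6): add — endpoints in different components.
1 9 (7): add — endpoints in different components.
3 8 (9): add — endpoints in different components.
1 5 (10): skip — 1 and 5 already connected.
1 7 (12): skip — 1 and 7 already connected.
1 6 (13): skip — 1 and 6 already connected.
8 9 (14): skip — 8 and 9 already connected.
3 9 (15): skip — 3 and 9 already connected.
2 5 (16): add — endpoints in different components.
Every non-tree edge has weight strictly greater than the heaviest edge on the tree path between its endpoints, so the MST is unique.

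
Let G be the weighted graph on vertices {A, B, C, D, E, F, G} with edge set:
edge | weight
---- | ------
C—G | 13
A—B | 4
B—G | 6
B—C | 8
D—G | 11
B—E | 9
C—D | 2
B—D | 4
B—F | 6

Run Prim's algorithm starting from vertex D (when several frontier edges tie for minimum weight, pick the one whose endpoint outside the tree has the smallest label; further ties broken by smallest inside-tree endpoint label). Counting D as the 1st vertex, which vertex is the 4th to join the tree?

A

Prim, starting at D.
Step 1: frontier [C—D 2, B—D 4, D—G 11] → take C—D (2); add C.
Step 2: frontier [B—C 8, C—G 13, B—D 4, D—G 11] → take B—D (4); add B.
Step 3: frontier [A—B 4, B—F 6, B—G 6, B—E 9, C—G 13, D—G 11] → take A—B (4); add A.
Step 4: frontier [B—F 6, B—G 6, B—E 9, C—G 13, D—G 11] → take B—F (6); add F.
Step 5: frontier [B—G 6, B—E 9, C—G 13, D—G 11] → take B—G (6); add G.
Step 6: frontier [B—E 9] → take B—E (9); add E.
Vertex order: D, C, B, A, F, G, E. The 4th vertex is A.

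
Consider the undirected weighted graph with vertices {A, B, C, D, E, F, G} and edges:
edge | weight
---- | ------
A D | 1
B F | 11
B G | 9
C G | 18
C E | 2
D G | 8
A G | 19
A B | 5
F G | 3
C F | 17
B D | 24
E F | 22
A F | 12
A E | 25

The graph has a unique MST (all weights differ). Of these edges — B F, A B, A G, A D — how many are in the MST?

Kruskal's algorithm — process edges by increasing weight (ties by edge label):
A D (1): add — endpoints in different components.
C E (2): add — endpoints in different components.
F G (3): add — endpoints in different components.
A B (5): add — endpoints in different components.
D G (8): add — endpoints in different components.
B G (9): skip — B and G already connected.
B F (11): skip — B and F already connected.
A F (12): skip — A and F already connected.
C F (17): add — endpoints in different components.
MST edge set: {A D, C E, F G, A B, D G, C F}.
Of the listed edges, {A B, A D} are in the MST → 2.

2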